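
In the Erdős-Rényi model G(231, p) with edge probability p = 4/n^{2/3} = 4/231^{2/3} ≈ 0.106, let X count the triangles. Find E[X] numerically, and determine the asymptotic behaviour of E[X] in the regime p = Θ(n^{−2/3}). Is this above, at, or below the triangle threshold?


Number of potential triangles: C(231, 3) = 2027795.
Each occurs with probability p³ ≈ (0.106)³ ≈ 1.19938e-03.
By linearity: E[X] = C(231, 3)·p³ ≈ 2027795 · 1.19938e-03 ≈ 2432.092.
Since α = 2/3 < 1, p = c/n^{2/3} ≫ 1/n is above the triangle threshold p ~ 1/n. Asymptotically E[X] ~ (c³/6)·n^{3(1−α)} = (4³/6)·n^{1} → ∞; triangles are abundant w.h.p.

E[X] ≈ 2432.092; in regime p = Θ(1/n^{2/3}) E[X] diverges (above the triangle threshold p ~ 1/n).


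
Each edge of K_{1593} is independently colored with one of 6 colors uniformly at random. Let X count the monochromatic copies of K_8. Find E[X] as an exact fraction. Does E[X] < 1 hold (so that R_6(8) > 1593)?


E[X] = C(1593, 8) · 6^{1 − 28} = 1010555394551193970323 · 6^{−27} = 1010555394551193970323/1023490369077469249536.
As a reduced fraction: E[X] = 37427977575970147049/37907050706572935168 ≈ 0.987.
Is E[X] < 1? YES.
Since E[X] < 1, there exists a 6-coloring of K_{1593} with no monochromatic K_8; hence R_6(8) > 1593.

E[X] = 37427977575970147049/37907050706572935168 ≈ 0.987; E[X] < 1, so R_6(8) > 1593.


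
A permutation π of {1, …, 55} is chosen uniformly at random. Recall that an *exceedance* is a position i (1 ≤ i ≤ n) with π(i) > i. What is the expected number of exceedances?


Write X = Σ_{i=1}^{55} X_i, where X_i = 1_{π(i) > i}.
For each fixed i, π(i) is uniform over {1, …, 55} (marginal of a uniform permutation), so P[π(i) > i] = (n − i)/n. Summing: Σ_{i=1}^{55} (n − i)/n = (0 + 1 + … + 54)/55 = 55(55 − 1)/(2·55) = (55 − 1)/2.
Hence E[X] = Σ_{i=1}^{55} (55 − i)/55 = 27 ≈ 27.000000.

E[X] = 27 = 27.000000.


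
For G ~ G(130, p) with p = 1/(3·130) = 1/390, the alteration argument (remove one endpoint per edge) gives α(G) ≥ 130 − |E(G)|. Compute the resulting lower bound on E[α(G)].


E[|E(G)|] = C(130, 2)·p = 8385 · (1/390) = 43/2.
E[α(G)] ≥ n − E[|E(G)|] = 130 − 43/2 = 217/2.
Numerically: ≈ 108.5000.
(This is only a lower bound; the true E[α(G)] may be larger.)

E[α(G)] ≥ 217/2 ≈ 108.5000.


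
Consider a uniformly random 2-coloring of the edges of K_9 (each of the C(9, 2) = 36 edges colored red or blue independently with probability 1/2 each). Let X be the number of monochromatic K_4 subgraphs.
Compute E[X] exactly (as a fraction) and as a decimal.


Let X = Σ_S X_S over the C(9, 4) = 126 subsets S of size 4, where X_S = 1 if the K_4 on S is monochromatic.
For a fixed S, the K_4 on S has C(4, 2) = 6 edges. P[all 6 edges red] = (1/2)^6, and likewise for blue, so P[monochromatic] = 2·(1/2)^6 = 2^{1 − 6} = 1/32.
By linearity: E[X] = C(9, 4) · 2^{1 − 6} = 126 · 1/32 = 63/16.
Numerically: E[X] ≈ 3.93750.

E[X] = C(9,4)·2^(1−C(4,2)) = 63/16 ≈ 3.93750.


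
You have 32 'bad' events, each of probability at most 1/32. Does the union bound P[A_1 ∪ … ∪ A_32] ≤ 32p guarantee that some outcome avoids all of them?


Union bound: P[∪_{i=1}^{32} A_i] ≤ Σ_i P[A_i] ≤ 32·p = 32·(1/32) = 1.
Numerically: 1 ≈ 1.000.
Is 1 < 1? NO.
Since the bound 1 is ≥ 1, the union bound is uninformative here; it does NOT by itself certify existence.

32·p = 1 ≈ 1.000; existence NOT certified by the union bound.


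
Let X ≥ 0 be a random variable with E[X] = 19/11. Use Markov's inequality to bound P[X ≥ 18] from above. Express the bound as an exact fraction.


μ = E[X] = 19/11, a = 18.
Markov: P[X ≥ 18] ≤ μ/a = (19/11)/18 = 19/198.
Numerically: ≈ 0.09596.
(Since a = 18 > μ = 1.72727, the bound 19/198 is < 1 and informative.)

P[X ≥ 18] ≤ 19/198 ≈ 0.09596.


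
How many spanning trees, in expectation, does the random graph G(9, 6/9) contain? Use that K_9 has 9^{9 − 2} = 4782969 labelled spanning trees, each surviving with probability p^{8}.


K_9 has 9^{9 − 2} = 4782969 labelled spanning trees.
For each such spanning tree H, let X_H = 1 if all 8 edges of H are present in G. Then P[X_H = 1] = p^{8} = (2/3)^{8} = 256/6561.
Summing the indicators: E[X] = Σ_H E[X_H] = 4782969 · p^{8} = 4782969 · 256/6561 = 186624.
Numerically: E[X] ≈ 186624.

E[X] = 4782969 · (2/3)^{8} = 186624 ≈ 186624.


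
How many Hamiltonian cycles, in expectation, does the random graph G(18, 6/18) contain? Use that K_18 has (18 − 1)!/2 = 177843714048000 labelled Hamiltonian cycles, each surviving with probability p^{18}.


K_18 has (18 − 1)!/2 = 177843714048000 labelled Hamiltonian cycles.
For each such Hamiltonian cycle H, let X_H = 1 if all 18 edges of H are present in G. Then P[X_H = 1] = p^{18} = (1/3)^{18} = 1/387420489.
Summing the indicators: E[X] = Σ_H E[X_H] = 177843714048000 · p^{18} = 177843714048000 · 1/387420489 = 243955712000/531441.
Numerically: E[X] ≈ 4.59e+05.

E[X] = 177843714048000 · (1/3)^{18} = 243955712000/531441 ≈ 4.59e+05.


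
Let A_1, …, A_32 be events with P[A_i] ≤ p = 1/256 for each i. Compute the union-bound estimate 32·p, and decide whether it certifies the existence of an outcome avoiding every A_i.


Union bound: P[∪_{i=1}^{32} A_i] ≤ Σ_i P[A_i] ≤ 32·p = 32·(1/256) = 1/8.
Numerically: 1/8 ≈ 0.12500.
Is 1/8 < 1? YES.
Since P[∪ A_i] ≤ 1/8 < 1, the complement has P[∩ A_i^c] ≥ 1 − 1/8 = 7/8 > 0, so some outcome avoids every A_i.

32·p = 1/8 ≈ 0.12500; existence CERTIFIED by the union bound.


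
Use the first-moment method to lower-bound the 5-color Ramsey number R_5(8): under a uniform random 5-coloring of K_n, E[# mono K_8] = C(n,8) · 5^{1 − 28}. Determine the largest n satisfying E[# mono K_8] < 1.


We need C(n, 8) · 5^{1 − 28} < 1, i.e. C(n, 8) < 5^{28 − 1} = 7450580596923828125.
Check values of n near the boundary:
  n = 860: C(860, 8) = 7182671140665308145; 7182671140665308145 < 7450580596923828125? YES
  n = 861: C(861, 8) = 7250034996615275865; 7250034996615275865 < 7450580596923828125? YES
  n = 862: C(862, 8) = 7317951015318931845; 7317951015318931845 < 7450580596923828125? YES
  n = 863: C(863, 8) = 7386423071602617757; 7386423071602617757 < 7450580596923828125? YES
  n = 864: C(864, 8) = 7455455062926006708; 7455455062926006708 < 7450580596923828125? NO
  n = 865: C(865, 8) = 7525050909487743060; 7525050909487743060 < 7450580596923828125? NO
  n = 866: C(866, 8) = 7595214554331451620; 7595214554331451620 < 7450580596923828125? NO
The largest n with C(n, 8) < 7450580596923828125 is n = 863 (where E[X] = 7386423071602617757/7450580596923828125 ≈ 0.991389). Hence R_5(8) > 863, i.e. R_5(8) ≥ 864.

Largest n = 863; hence R_5(8) > 863.


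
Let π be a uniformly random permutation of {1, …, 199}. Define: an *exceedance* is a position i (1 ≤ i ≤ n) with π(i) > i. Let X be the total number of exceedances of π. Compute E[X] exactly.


Write X = Σ_{i=1}^{199} X_i, where X_i = 1_{π(i) > i}.
For each fixed i, π(i) is uniform over {1, …, 199} (marginal of a uniform permutation), so P[π(i) > i] = (n − i)/n. Summing: Σ_{i=1}^{199} (n − i)/n = (0 + 1 + … + 198)/199 = 199(199 − 1)/(2·199) = (199 − 1)/2.
Hence E[X] = Σ_{i=1}^{199} (199 − i)/199 = 99 ≈ 99.00000.

E[X] = 99 = 99.00000.


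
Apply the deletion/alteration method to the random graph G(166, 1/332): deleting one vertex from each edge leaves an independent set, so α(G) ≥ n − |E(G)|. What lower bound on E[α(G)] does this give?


E[|E(G)|] = C(166, 2)·p = 13695 · (1/332) = 165/4.
E[α(G)] ≥ n − E[|E(G)|] = 166 − 165/4 = 499/4.
Numerically: ≈ 124.750.
(This is only a lower bound; the true E[α(G)] may be larger.)

E[α(G)] ≥ 499/4 ≈ 124.750.


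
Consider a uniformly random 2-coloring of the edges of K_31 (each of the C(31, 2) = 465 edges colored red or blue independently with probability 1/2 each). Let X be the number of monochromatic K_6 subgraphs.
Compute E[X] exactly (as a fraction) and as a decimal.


Let X = Σ_S X_S over the C(31, 6) = 736281 subsets S of size 6, where X_S = 1 if the K_6 on S is monochromatic.
For a fixed S, the K_6 on S has C(6, 2) = 15 edges. P[all 15 edges red] = (1/2)^15, and likewise for blue, so P[monochromatic] = 2·(1/2)^15 = 2^{1 − 15} = 1/16384.
By linearity: E[X] = C(31, 6) · 2^{1 − 15} = 736281 · 1/16384 = 736281/16384.
Numerically: E[X] ≈ 44.9390.

E[X] = C(31,6)·2^(1−C(6,2)) = 736281/16384 ≈ 44.9390.


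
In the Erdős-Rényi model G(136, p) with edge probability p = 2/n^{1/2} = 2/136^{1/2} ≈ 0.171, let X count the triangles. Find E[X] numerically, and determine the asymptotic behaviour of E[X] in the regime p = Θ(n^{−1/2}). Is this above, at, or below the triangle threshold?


Number of potential triangles: C(136, 3) = 410040.
Each occurs with probability p³ ≈ (0.171)³ ≈ 5.04408e-03.
By linearity: E[X] = C(136, 3)·p³ ≈ 410040 · 5.04408e-03 ≈ 2068.273.
Since α = 1/2 < 1, p = c/n^{1/2} ≫ 1/n is above the triangle threshold p ~ 1/n. Asymptotically E[X] ~ (c³/6)·n^{3(1−α)} = (2³/6)·n^{1.5} → ∞; triangles are abundant w.h.p.

E[X] ≈ 2068.273; in regime p = Θ(1/n^{1/2}) E[X] diverges (above the triangle threshold p ~ 1/n).


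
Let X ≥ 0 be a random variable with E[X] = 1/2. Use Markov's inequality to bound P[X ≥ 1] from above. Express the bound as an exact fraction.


μ = E[X] = 1/2, a = 1.
Markov: P[X ≥ 1] ≤ μ/a = (1/2)/1 = 1/2.
Numerically: ≈ 0.500.
(Since a = 1 > μ = 0.500, the bound 1/2 is < 1 and informative.)

P[X ≥ 1] ≤ 1/2 ≈ 0.500.


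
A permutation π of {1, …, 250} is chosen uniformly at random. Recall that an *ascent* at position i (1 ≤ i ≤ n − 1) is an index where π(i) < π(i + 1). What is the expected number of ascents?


Write X = Σ X_I over i = 1, …, 249, with X_I the indicator of one ascent.
There are 249 indicators.
For each fixed i, the pair (π(i), π(i+1)) is a uniformly random ordered pair of distinct values from {1, …, 250}; by symmetry P[π(i) < π(i+1)] = 1/2.
By linearity: E[X] = 249 · (1/2) = (250 − 1) · (1/2) = 249/2 ≈ 124.500000.

E[X] = 249/2 = 124.500000.


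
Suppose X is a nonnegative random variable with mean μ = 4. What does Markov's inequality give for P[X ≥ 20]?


μ = E[X] = 4, a = 20.
Markov: P[X ≥ 20] ≤ μ/a = (4)/20 = 1/5.
Numerically: ≈ 0.200.
(Since a = 20 > μ = 4.000, the bound 1/5 is < 1 and informative.)

P[X ≥ 20] ≤ 1/5 ≈ 0.200.


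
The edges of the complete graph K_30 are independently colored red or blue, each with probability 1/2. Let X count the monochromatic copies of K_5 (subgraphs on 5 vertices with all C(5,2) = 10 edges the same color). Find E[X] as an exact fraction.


Let X = Σ_S X_S over the C(30, 5) = 142506 subsets S of size 5, where X_S = 1 if the K_5 on S is monochromatic.
For a fixed S, the K_5 on S has C(5, 2) = 10 edges. P[all 10 edges red] = (1/2)^10, and likewise for blue, so P[monochromatic] = 2·(1/2)^10 = 2^{1 − 10} = 1/512.
Summing: E[X] = C(30, 5) · 2^{1 − 10} = 142506 · 1/512 = 71253/256.
Numerically: E[X] ≈ 278.332031.

E[X] = C(30,5)·2^(1−C(5,2)) = 71253/256 ≈ 278.332031.


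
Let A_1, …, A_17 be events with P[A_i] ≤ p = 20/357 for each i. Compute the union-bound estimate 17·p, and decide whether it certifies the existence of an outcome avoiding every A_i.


Union bound: P[∪_{i=1}^{17} A_i] ≤ Σ_i P[A_i] ≤ 17·p = 17·(20/357) = 20/21.
Numerically: 20/21 ≈ 0.9523810.
Is 20/21 < 1? YES.
Since P[∪ A_i] ≤ 20/21 < 1, the complement has P[∩ A_i^c] ≥ 1 − 20/21 = 1/21 > 0, so some outcome avoids every A_i.

17·p = 20/21 ≈ 0.9523810; existence CERTIFIED by the union bound.


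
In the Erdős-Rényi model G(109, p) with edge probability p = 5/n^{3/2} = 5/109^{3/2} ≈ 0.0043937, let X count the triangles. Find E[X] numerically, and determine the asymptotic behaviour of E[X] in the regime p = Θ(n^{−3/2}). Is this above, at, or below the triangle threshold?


Number of potential triangles: C(109, 3) = 209934.
Each occurs with probability p³ ≈ (0.0043937)³ ≈ 8.4818536e-08.
By linearity: E[X] = C(109, 3)·p³ ≈ 209934 · 8.4818536e-08 ≈ 0.01781.
Since α = 3/2 > 1, p = c/n^{3/2} = o(1/n) is below the triangle threshold p ~ 1/n. Asymptotically E[X] ~ (c³/6)·n^{3(1−α)} = (5³/6)·n^{-1.5} → 0, so by Markov's inequality G has no triangles w.h.p.

E[X] ≈ 0.01781; in regime p = Θ(1/n^{3/2}) E[X] tends to 0 (below the triangle threshold p ~ 1/n).


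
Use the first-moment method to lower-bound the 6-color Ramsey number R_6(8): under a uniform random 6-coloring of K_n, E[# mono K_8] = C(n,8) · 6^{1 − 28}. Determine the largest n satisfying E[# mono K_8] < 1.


We need C(n, 8) · 6^{1 − 28} < 1, i.e. C(n, 8) < 6^{28 − 1} = 1023490369077469249536.
Check values of n near the boundary:
  n = 1590: C(1590, 8) = 995397314198933813310; 995397314198933813310 < 1023490369077469249536? YES
  n = 1591: C(1591, 8) = 1000427749141189953870; 1000427749141189953870 < 1023490369077469249536? YES
  n = 1592: C(1592, 8) = 1005480414540892933435; 1005480414540892933435 < 1023490369077469249536? YES
  n = 1593: C(1593, 8) = 1010555394551193970323; 1010555394551193970323 < 1023490369077469249536? YES
  n = 1594: C(1594, 8) = 1015652773590544255167; 1015652773590544255167 < 1023490369077469249536? YES
  n = 1595: C(1595, 8) = 1020772636343363633895; 1020772636343363633895 < 1023490369077469249536? YES
  n = 1596: C(1596, 8) = 1025915067760710553965; 1025915067760710553965 < 1023490369077469249536? NO
The largest n with C(n, 8) < 1023490369077469249536 is n = 1595 (where E[X] = 113419181815929292655/113721152119718805504 ≈ 0.99734). Hence R_6(8) > 1595, i.e. R_6(8) ≥ 1596.

Largest n = 1595; hence R_6(8) > 1595.


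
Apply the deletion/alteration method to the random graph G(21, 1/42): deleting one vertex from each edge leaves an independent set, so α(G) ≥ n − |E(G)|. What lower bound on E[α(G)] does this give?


E[|E(G)|] = C(21, 2)·p = 210 · (1/42) = 5.
E[α(G)] ≥ n − E[|E(G)|] = 21 − 5 = 16.
Numerically: ≈ 16.00000.
(This is only a lower bound; the true E[α(G)] may be larger.)

E[α(G)] ≥ 16 ≈ 16.00000.


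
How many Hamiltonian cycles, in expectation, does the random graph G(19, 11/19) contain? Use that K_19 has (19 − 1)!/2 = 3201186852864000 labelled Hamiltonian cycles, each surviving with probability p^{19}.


K_19 has (19 − 1)!/2 = 3201186852864000 labelled Hamiltonian cycles.
For each such Hamiltonian cycle H, let X_H = 1 if all 19 edges of H are present in G. Then P[X_H = 1] = p^{19} = (11/19)^{19} = 61159090448414546291/1978419655660313589123979.
By linearity: E[X] = Σ_H E[X_H] = 3201186852864000 · p^{19} = 3201186852864000 · 61159090448414546291/1978419655660313589123979 = 195781676276584883979724733927424000/1978419655660313589123979.
Numerically: E[X] ≈ 9.8959e+10.

E[X] = 3201186852864000 · (11/19)^{19} = 195781676276584883979724733927424000/1978419655660313589123979 ≈ 9.8959e+10.


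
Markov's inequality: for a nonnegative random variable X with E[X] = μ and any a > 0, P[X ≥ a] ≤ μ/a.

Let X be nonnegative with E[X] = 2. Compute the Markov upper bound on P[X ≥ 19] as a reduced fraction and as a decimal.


μ = E[X] = 2, a = 19.
Markov: P[X ≥ 19] ≤ μ/a = (2)/19 = 2/19.
Numerically: ≈ 0.10526.
(Since a = 19 > μ = 2.00000, the bound 2/19 is < 1 and informative.)

P[X ≥ 19] ≤ 2/19 ≈ 0.10526.


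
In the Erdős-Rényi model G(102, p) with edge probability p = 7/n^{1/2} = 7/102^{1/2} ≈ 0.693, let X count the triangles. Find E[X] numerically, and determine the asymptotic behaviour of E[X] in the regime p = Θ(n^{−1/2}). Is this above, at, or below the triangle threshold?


Number of potential triangles: C(102, 3) = 171700.
Each occurs with probability p³ ≈ (0.693)³ ≈ 3.32961e-01.
By linearity: E[X] = C(102, 3)·p³ ≈ 171700 · 3.32961e-01 ≈ 57169.469.
Since α = 1/2 < 1, p = c/n^{1/2} ≫ 1/n is above the triangle threshold p ~ 1/n. Asymptotically E[X] ~ (c³/6)·n^{3(1−α)} = (7³/6)·n^{1.5} → ∞; triangles are abundant w.h.p.

E[X] ≈ 57169.469; in regime p = Θ(1/n^{1/2}) E[X] diverges (above the triangle threshold p ~ 1/n).


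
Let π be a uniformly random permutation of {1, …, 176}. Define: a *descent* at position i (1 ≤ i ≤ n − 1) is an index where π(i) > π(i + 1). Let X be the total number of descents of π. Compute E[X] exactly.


Write X = Σ X_I over i = 1, …, 175, with X_I the indicator of one descent.
There are 175 indicators.
For each fixed i, the pair (π(i), π(i+1)) is a uniformly random ordered pair of distinct values from {1, …, 176}; by symmetry P[π(i) > π(i+1)] = 1/2.
By linearity: E[X] = 175 · (1/2) = (176 − 1) · (1/2) = 175/2 ≈ 87.500000.

E[X] = 175/2 = 87.500000.


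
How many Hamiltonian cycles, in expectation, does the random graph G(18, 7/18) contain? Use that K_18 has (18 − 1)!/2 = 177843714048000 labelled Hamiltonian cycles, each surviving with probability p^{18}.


K_18 has (18 − 1)!/2 = 177843714048000 labelled Hamiltonian cycles.
For each such Hamiltonian cycle H, let X_H = 1 if all 18 edges of H are present in G. Then P[X_H = 1] = p^{18} = (7/18)^{18} = 1628413597910449/39346408075296537575424.
By linearity of expectation: E[X] = Σ_H E[X_H] = 177843714048000 · p^{18} = 177843714048000 · 1628413597910449/39346408075296537575424 = 24246874921186846803875/3294258113514384.
Numerically: E[X] ≈ 7.36e+06.

E[X] = 177843714048000 · (7/18)^{18} = 24246874921186846803875/3294258113514384 ≈ 7.36e+06.


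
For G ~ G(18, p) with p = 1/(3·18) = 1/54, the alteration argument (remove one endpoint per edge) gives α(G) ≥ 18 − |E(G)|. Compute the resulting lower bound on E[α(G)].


E[|E(G)|] = C(18, 2)·p = 153 · (1/54) = 17/6.
E[α(G)] ≥ n − E[|E(G)|] = 18 − 17/6 = 91/6.
Numerically: ≈ 15.1667.
(This is only a lower bound; the true E[α(G)] may be larger.)

E[α(G)] ≥ 91/6 ≈ 15.1667.


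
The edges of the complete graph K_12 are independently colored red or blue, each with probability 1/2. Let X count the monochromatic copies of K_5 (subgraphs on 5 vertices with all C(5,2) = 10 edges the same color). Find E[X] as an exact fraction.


Let X = Σ_S X_S over the C(12, 5) = 792 subsets S of size 5, where X_S = 1 if the K_5 on S is monochromatic.
For a fixed S, the K_5 on S has C(5, 2) = 10 edges. P[all 10 edges red] = (1/2)^10, and likewise for blue, so P[monochromatic] = 2·(1/2)^10 = 2^{1 − 10} = 1/512.
By linearity: E[X] = C(12, 5) · 2^{1 − 10} = 792 · 1/512 = 99/64.
Numerically: E[X] ≈ 1.546875.

E[X] = C(12,5)·2^(1−C(5,2)) = 99/64 ≈ 1.546875.


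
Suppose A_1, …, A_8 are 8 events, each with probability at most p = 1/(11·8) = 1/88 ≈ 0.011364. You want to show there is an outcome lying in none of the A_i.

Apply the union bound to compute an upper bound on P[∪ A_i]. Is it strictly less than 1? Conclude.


Union bound: P[∪_{i=1}^{8} A_i] ≤ Σ_i P[A_i] ≤ 8·p = 8·(1/88) = 1/11.
Numerically: 1/11 ≈ 0.090909.
Is 1/11 < 1? YES.
Since P[∪ A_i] ≤ 1/11 < 1, the complement has P[∩ A_i^c] ≥ 1 − 1/11 = 10/11 > 0, so some outcome avoids every A_i.

8·p = 1/11 ≈ 0.090909; existence CERTIFIED by the union bound.


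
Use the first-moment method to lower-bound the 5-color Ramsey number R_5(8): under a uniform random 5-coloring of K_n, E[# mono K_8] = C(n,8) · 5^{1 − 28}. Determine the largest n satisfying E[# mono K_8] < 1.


We need C(n, 8) · 5^{1 − 28} < 1, i.e. C(n, 8) < 5^{28 − 1} = 7450580596923828125.
Check values of n near the boundary:
  n = 859: C(859, 8) = 7115855595170747139; 7115855595170747139 < 7450580596923828125? YES
  n = 860: C(860, 8) = 7182671140665308145; 7182671140665308145 < 7450580596923828125? YES
  n = 861: C(861, 8) = 7250034996615275865; 7250034996615275865 < 7450580596923828125? YES
  n = 862: C(862, 8) = 7317951015318931845; 7317951015318931845 < 7450580596923828125? YES
  n = 863: C(863, 8) = 7386423071602617757; 7386423071602617757 < 7450580596923828125? YES
  n = 864: C(864, 8) = 7455455062926006708; 7455455062926006708 < 7450580596923828125? NO
  n = 865: C(865, 8) = 7525050909487743060; 7525050909487743060 < 7450580596923828125? NO
The largest n with C(n, 8) < 7450580596923828125 is n = 863 (where E[X] = 7386423071602617757/7450580596923828125 ≈ 0.991). Hence R_5(8) > 863, i.e. R_5(8) ≥ 864.

Largest n = 863; hence R_5(8) > 863.


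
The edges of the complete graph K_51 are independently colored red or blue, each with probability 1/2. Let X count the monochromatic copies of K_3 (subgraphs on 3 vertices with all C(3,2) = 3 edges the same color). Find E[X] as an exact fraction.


Let X = Σ_S X_S over the C(51, 3) = 20825 subsets S of size 3, where X_S = 1 if the K_3 on S is monochromatic.
For a fixed S, the K_3 on S has C(3, 2) = 3 edges. P[all 3 edges red] = (1/2)^3, and likewise for blue, so P[monochromatic] = 2·(1/2)^3 = 2^{1 − 3} = 1/4.
Summing: E[X] = C(51, 3) · 2^{1 − 3} = 20825 · 1/4 = 20825/4.
Numerically: E[X] ≈ 5206.2500.

E[X] = C(51,3)·2^(1−C(3,2)) = 20825/4 ≈ 5206.2500.


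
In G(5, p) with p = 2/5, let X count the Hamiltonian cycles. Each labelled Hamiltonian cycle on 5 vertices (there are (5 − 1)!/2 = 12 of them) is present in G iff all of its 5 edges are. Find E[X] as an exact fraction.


K_5 has (5 − 1)!/2 = 12 labelled Hamiltonian cycles.
For each such Hamiltonian cycle H, let X_H = 1 if all 5 edges of H are present in G. Then P[X_H = 1] = p^{5} = (2/5)^{5} = 32/3125.
By linearity of expectation: E[X] = Σ_H E[X_H] = 12 · p^{5} = 12 · 32/3125 = 384/3125.
Numerically: E[X] ≈ 0.123.

E[X] = 12 · (2/5)^{5} = 384/3125 ≈ 0.123.


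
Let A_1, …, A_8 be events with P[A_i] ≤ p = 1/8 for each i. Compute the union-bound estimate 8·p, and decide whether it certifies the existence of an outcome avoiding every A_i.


Union bound: P[∪_{i=1}^{8} A_i] ≤ Σ_i P[A_i] ≤ 8·p = 8·(1/8) = 1.
Numerically: 1 ≈ 1.00000.
Is 1 < 1? NO.
Since the bound 1 is ≥ 1, the union bound is uninformative here; it does NOT by itself certify existence.

8·p = 1 ≈ 1.00000; existence NOT certified by the union bound.


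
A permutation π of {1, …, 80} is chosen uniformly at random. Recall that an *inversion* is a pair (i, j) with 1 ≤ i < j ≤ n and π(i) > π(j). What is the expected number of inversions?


Write X = Σ X_I over the C(80, 2) = 3160 pairs i < j, with X_I the indicator of one inversion.
There are 3160 indicators.
For each fixed pair i < j, the values π(i) and π(j) are two distinct elements of {1, …, 80} in uniformly random order; by symmetry P[π(i) > π(j)] = 1/2.
By linearity: E[X] = 3160 · (1/2) = C(80, 2) · (1/2) = 3160/2 = 1580 ≈ 1580.000.

E[X] = 1580 = 1580.000.


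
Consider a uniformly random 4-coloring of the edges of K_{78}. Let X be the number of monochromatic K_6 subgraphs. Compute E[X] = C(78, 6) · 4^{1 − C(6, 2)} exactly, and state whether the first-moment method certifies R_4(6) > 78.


E[X] = C(78, 6) · 4^{1 − 15} = 256851595 · 4^{−14} = 256851595/268435456.
As a reduced fraction: E[X] = 256851595/268435456 ≈ 0.9568468.
Is E[X] < 1? YES.
Since E[X] < 1, there exists a 4-coloring of K_{78} with no monochromatic K_6; hence R_4(6) > 78.

E[X] = 256851595/268435456 ≈ 0.9568468; E[X] < 1, so R_4(6) > 78.


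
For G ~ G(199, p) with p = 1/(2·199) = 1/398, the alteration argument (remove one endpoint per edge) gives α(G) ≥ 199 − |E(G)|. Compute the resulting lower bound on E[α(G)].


E[|E(G)|] = C(199, 2)·p = 19701 · (1/398) = 99/2.
E[α(G)] ≥ n − E[|E(G)|] = 199 − 99/2 = 299/2.
Numerically: ≈ 149.500000.
(This is only a lower bound; the true E[α(G)] may be larger.)

E[α(G)] ≥ 299/2 ≈ 149.500000.


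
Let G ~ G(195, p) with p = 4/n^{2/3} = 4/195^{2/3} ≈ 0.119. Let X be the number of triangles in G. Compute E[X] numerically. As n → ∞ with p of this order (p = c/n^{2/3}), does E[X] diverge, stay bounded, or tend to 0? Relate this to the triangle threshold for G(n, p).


Number of potential triangles: C(195, 3) = 1216865.
Each occurs with probability p³ ≈ (0.119)³ ≈ 1.683103e-03.
By linearity: E[X] = C(195, 3)·p³ ≈ 1216865 · 1.683103e-03 ≈ 2048.1094.
Since α = 2/3 < 1, p = c/n^{2/3} ≫ 1/n is above the triangle threshold p ~ 1/n. Asymptotically E[X] ~ (c³/6)·n^{3(1−α)} = (4³/6)·n^{1} → ∞; triangles are abundant w.h.p.

E[X] ≈ 2048.1094; in regime p = Θ(1/n^{2/3}) E[X] diverges (above the triangle threshold p ~ 1/n).


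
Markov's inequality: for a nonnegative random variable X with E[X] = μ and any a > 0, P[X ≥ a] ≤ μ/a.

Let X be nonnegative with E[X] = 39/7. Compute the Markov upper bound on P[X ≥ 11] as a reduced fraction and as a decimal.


μ = E[X] = 39/7, a = 11.
Markov: P[X ≥ 11] ≤ μ/a = (39/7)/11 = 39/77.
Numerically: ≈ 0.506.
(Since a = 11 > μ = 5.571, the bound 39/77 is < 1 and informative.)

P[X ≥ 11] ≤ 39/77 ≈ 0.506.


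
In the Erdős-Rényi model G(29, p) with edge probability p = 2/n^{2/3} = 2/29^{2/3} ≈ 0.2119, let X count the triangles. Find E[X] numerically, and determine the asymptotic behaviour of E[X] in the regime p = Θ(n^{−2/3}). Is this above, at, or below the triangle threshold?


Number of potential triangles: C(29, 3) = 3654.
Each occurs with probability p³ ≈ (0.2119)³ ≈ 9.512485e-03.
By linearity: E[X] = C(29, 3)·p³ ≈ 3654 · 9.512485e-03 ≈ 34.7586.
Since α = 2/3 < 1, p = c/n^{2/3} ≫ 1/n is above the triangle threshold p ~ 1/n. Asymptotically E[X] ~ (c³/6)·n^{3(1−α)} = (2³/6)·n^{1} → ∞; triangles are abundant w.h.p.

E[X] ≈ 34.7586; in regime p = Θ(1/n^{2/3}) E[X] diverges (above the triangle threshold p ~ 1/n).


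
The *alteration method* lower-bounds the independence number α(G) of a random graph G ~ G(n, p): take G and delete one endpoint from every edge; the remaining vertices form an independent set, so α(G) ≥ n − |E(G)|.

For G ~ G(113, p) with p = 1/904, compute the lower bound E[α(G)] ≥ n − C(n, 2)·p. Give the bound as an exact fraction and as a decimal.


E[|E(G)|] = C(113, 2)·p = 6328 · (1/904) = 7.
E[α(G)] ≥ n − E[|E(G)|] = 113 − 7 = 106.
Numerically: ≈ 106.000.
(This is only a lower bound; the true E[α(G)] may be larger.)

E[α(G)] ≥ 106 ≈ 106.000.


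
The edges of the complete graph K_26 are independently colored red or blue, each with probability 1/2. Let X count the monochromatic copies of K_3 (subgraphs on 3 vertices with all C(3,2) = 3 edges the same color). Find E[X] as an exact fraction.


Let X = Σ_S X_S over the C(26, 3) = 2600 subsets S of size 3, where X_S = 1 if the K_3 on S is monochromatic.
For a fixed S, the K_3 on S has C(3, 2) = 3 edges. P[all 3 edges red] = (1/2)^3, and likewise for blue, so P[monochromatic] = 2·(1/2)^3 = 2^{1 − 3} = 1/4.
Summing: E[X] = C(26, 3) · 2^{1 − 3} = 2600 · 1/4 = 650.
Numerically: E[X] ≈ 650.0000.

E[X] = C(26,3)·2^(1−C(3,2)) = 650 ≈ 650.0000.


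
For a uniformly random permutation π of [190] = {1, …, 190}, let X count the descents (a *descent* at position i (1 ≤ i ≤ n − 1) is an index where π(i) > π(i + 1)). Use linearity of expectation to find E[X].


Write X = Σ X_I over i = 1, …, 189, with X_I the indicator of one descent.
There are 189 indicators.
For each fixed i, the pair (π(i), π(i+1)) is a uniformly random ordered pair of distinct values from {1, …, 190}; by symmetry P[π(i) > π(i+1)] = 1/2.
By linearity: E[X] = 189 · (1/2) = (190 − 1) · (1/2) = 189/2 ≈ 94.500000.

E[X] = 189/2 = 94.500000.


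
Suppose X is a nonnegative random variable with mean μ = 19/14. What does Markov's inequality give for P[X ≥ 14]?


μ = E[X] = 19/14, a = 14.
Markov: P[X ≥ 14] ≤ μ/a = (19/14)/14 = 19/196.
Numerically: ≈ 0.09694.
(Since a = 14 > μ = 1.35714, the bound 19/196 is < 1 and informative.)

P[X ≥ 14] ≤ 19/196 ≈ 0.09694.


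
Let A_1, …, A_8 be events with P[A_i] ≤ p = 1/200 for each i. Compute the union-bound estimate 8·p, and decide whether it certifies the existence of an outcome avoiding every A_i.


Union bound: P[∪_{i=1}^{8} A_i] ≤ Σ_i P[A_i] ≤ 8·p = 8·(1/200) = 1/25.
Numerically: 1/25 ≈ 0.04000.
Is 1/25 < 1? YES.
Since P[∪ A_i] ≤ 1/25 < 1, the complement has P[∩ A_i^c] ≥ 1 − 1/25 = 24/25 > 0, so some outcome avoids every A_i.

8·p = 1/25 ≈ 0.04000; existence CERTIFIED by the union bound.


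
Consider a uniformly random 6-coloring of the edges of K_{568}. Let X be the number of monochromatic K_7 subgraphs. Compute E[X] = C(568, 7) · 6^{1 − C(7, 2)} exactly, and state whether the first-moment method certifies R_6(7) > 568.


E[X] = C(568, 7) · 6^{1 − 21} = 3646611956239704 · 6^{−20} = 3646611956239704/3656158440062976.
As a reduced fraction: E[X] = 16882462760369/16926659444736 ≈ 0.997.
Is E[X] < 1? YES.
Since E[X] < 1, there exists a 6-coloring of K_{568} with no monochromatic K_7; hence R_6(7) > 568.

E[X] = 16882462760369/16926659444736 ≈ 0.997; E[X] < 1, so R_6(7) > 568.


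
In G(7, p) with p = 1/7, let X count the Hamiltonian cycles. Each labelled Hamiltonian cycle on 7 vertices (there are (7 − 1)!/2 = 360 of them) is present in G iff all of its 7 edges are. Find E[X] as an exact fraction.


K_7 has (7 − 1)!/2 = 360 labelled Hamiltonian cycles.
For each such Hamiltonian cycle H, let X_H = 1 if all 7 edges of H are present in G. Then P[X_H = 1] = p^{7} = (1/7)^{7} = 1/823543.
Summing the indicators: E[X] = Σ_H E[X_H] = 360 · p^{7} = 360 · 1/823543 = 360/823543.
Numerically: E[X] ≈ 0.000437136.

E[X] = 360 · (1/7)^{7} = 360/823543 ≈ 0.000437136.


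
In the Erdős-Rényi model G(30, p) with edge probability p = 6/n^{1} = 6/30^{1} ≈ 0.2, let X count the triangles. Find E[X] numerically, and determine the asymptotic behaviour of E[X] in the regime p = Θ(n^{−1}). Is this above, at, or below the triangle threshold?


Number of potential triangles: C(30, 3) = 4060.
Each occurs with probability p³ ≈ (0.2)³ ≈ 8.000000e-03.
By linearity: E[X] = C(30, 3)·p³ ≈ 4060 · 8.000000e-03 ≈ 32.4800.
Here α = 1, so p = 6/n is exactly at the triangle threshold p ~ 1/n. Asymptotically E[X] → c³/6 = 6³/6 = 36 ≈ 36.0000, a bounded constant. In this regime the triangle count is asymptotically Poisson(c³/6).

E[X] ≈ 32.4800; in regime p = Θ(1/n^{1}) E[X] stays bounded (at the triangle threshold p ~ 1/n).


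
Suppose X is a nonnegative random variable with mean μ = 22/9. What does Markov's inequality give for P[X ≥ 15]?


μ = E[X] = 22/9, a = 15.
Markov: P[X ≥ 15] ≤ μ/a = (22/9)/15 = 22/135.
Numerically: ≈ 0.1630.
(Since a = 15 > μ = 2.4444, the bound 22/135 is < 1 and informative.)

P[X ≥ 15] ≤ 22/135 ≈ 0.1630.


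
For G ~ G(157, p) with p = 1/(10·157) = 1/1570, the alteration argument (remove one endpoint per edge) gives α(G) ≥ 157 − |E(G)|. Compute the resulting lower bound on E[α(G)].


E[|E(G)|] = C(157, 2)·p = 12246 · (1/1570) = 39/5.
E[α(G)] ≥ n − E[|E(G)|] = 157 − 39/5 = 746/5.
Numerically: ≈ 149.2000.
(This is only a lower bound; the true E[α(G)] may be larger.)

E[α(G)] ≥ 746/5 ≈ 149.2000.


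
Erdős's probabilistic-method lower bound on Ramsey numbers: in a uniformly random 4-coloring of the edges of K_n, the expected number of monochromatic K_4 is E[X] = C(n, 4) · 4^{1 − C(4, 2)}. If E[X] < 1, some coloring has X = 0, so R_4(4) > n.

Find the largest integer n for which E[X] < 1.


We need C(n, 4) · 4^{1 − 6} < 1, i.e. C(n, 4) < 4^{6 − 1} = 1024.
Check values of n near the boundary:
  n = 8: C(8, 4) = 70; 70 < 1024? YES
  n = 9: C(9, 4) = 126; 126 < 1024? YES
  n = 10: C(10, 4) = 210; 210 < 1024? YES
  n = 11: C(11, 4) = 330; 330 < 1024? YES
  n = 12: C(12, 4) = 495; 495 < 1024? YES
  n = 13: C(13, 4) = 715; 715 < 1024? YES
  n = 14: C(14, 4) = 1001; 1001 < 1024? YES
  n = 15: C(15, 4) = 1365; 1365 < 1024? NO
  n = 16: C(16, 4) = 1820; 1820 < 1024? NO
The largest n with C(n, 4) < 1024 is n = 14 (where E[X] = 1001/1024 ≈ 0.978). Hence R_4(4) > 14, i.e. R_4(4) ≥ 15.

Largest n = 14; hence R_4(4) > 14.


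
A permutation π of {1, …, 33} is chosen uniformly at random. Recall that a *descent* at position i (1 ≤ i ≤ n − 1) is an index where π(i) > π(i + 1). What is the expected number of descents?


Write X = Σ X_I over i = 1, …, 32, with X_I the indicator of one descent.
There are 32 indicators.
For each fixed i, the pair (π(i), π(i+1)) is a uniformly random ordered pair of distinct values from {1, …, 33}; by symmetry P[π(i) > π(i+1)] = 1/2.
By linearity: E[X] = 32 · (1/2) = (33 − 1) · (1/2) = 16 ≈ 16.0000.

E[X] = 16 = 16.0000.


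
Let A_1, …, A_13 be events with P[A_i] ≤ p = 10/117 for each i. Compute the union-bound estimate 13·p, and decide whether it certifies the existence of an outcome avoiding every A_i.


Union bound: P[∪_{i=1}^{13} A_i] ≤ Σ_i P[A_i] ≤ 13·p = 13·(10/117) = 10/9.
Numerically: 10/9 ≈ 1.1111.
Is 10/9 < 1? NO.
Since the bound 10/9 is ≥ 1, the union bound is uninformative here; it does NOT by itself certify existence.

13·p = 10/9 ≈ 1.1111; existence NOT certified by the union bound.


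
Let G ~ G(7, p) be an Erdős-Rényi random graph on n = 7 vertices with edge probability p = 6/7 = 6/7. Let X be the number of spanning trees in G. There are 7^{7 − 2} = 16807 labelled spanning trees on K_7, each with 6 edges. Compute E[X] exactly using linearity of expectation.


K_7 has 7^{7 − 2} = 16807 labelled spanning trees.
For each such spanning tree H, let X_H = 1 if all 6 edges of H are present in G. Then P[X_H = 1] = p^{6} = (6/7)^{6} = 46656/117649.
Summing the indicators: E[X] = Σ_H E[X_H] = 16807 · p^{6} = 16807 · 46656/117649 = 46656/7.
Numerically: E[X] ≈ 6665.

E[X] = 16807 · (6/7)^{6} = 46656/7 ≈ 6665.


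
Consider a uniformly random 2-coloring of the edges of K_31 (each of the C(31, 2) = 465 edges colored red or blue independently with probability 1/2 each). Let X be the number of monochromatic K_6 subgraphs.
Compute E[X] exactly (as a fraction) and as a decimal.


Let X = Σ_S X_S over the C(31, 6) = 736281 subsets S of size 6, where X_S = 1 if the K_6 on S is monochromatic.
For a fixed S, the K_6 on S has C(6, 2) = 15 edges. P[all 15 edges red] = (1/2)^15, and likewise for blue, so P[monochromatic] = 2·(1/2)^15 = 2^{1 − 15} = 1/16384.
Summing: E[X] = C(31, 6) · 2^{1 − 15} = 736281 · 1/16384 = 736281/16384.
Numerically: E[X] ≈ 44.939.

E[X] = C(31,6)·2^(1−C(6,2)) = 736281/16384 ≈ 44.939.


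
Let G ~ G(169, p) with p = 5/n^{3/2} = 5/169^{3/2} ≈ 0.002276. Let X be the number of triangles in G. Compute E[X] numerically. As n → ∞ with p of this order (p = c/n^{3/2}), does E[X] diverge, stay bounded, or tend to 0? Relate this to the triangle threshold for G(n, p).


Number of potential triangles: C(169, 3) = 790244.
Each occurs with probability p³ ≈ (0.002276)³ ≈ 1.178745e-08.
By linearity: E[X] = C(169, 3)·p³ ≈ 790244 · 1.178745e-08 ≈ 0.0093.
Since α = 3/2 > 1, p = c/n^{3/2} = o(1/n) is below the triangle threshold p ~ 1/n. Asymptotically E[X] ~ (c³/6)·n^{3(1−α)} = (5³/6)·n^{-1.5} → 0, so by Markov's inequality G has no triangles w.h.p.

E[X] ≈ 0.0093; in regime p = Θ(1/n^{3/2}) E[X] tends to 0 (below the triangle threshold p ~ 1/n).


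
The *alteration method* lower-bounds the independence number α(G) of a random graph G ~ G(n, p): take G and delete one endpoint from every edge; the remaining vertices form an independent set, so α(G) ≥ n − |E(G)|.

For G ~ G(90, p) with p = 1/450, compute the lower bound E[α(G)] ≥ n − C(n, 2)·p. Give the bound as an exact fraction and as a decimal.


E[|E(G)|] = C(90, 2)·p = 4005 · (1/450) = 89/10.
E[α(G)] ≥ n − E[|E(G)|] = 90 − 89/10 = 811/10.
Numerically: ≈ 81.10000.
(This is only a lower bound; the true E[α(G)] may be larger.)

E[α(G)] ≥ 811/10 ≈ 81.10000.


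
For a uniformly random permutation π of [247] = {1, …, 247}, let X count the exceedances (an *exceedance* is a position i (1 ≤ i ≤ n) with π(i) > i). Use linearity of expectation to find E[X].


Write X = Σ_{i=1}^{247} X_i, where X_i = 1_{π(i) > i}.
For each fixed i, π(i) is uniform over {1, …, 247} (marginal of a uniform permutation), so P[π(i) > i] = (n − i)/n. Summing: Σ_{i=1}^{247} (n − i)/n = (0 + 1 + … + 246)/247 = 247(247 − 1)/(2·247) = (247 − 1)/2.
Hence E[X] = Σ_{i=1}^{247} (247 − i)/247 = 123 ≈ 123.000.

E[X] = 123 = 123.000.


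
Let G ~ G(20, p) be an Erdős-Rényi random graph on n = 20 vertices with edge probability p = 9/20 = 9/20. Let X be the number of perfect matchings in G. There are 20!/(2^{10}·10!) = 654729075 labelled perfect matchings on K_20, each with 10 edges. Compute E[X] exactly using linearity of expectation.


K_20 has 20!/(2^{10}·10!) = 654729075 labelled perfect matchings.
For each such perfect matching H, let X_H = 1 if all 10 edges of H are present in G. Then P[X_H = 1] = p^{10} = (9/20)^{10} = 3486784401/10240000000000.
By linearity: E[X] = Σ_H E[X_H] = 654729075 · p^{10} = 654729075 · 3486784401/10240000000000 = 91315965023646363/409600000000.
Numerically: E[X] ≈ 2.229e+05.

E[X] = 654729075 · (9/20)^{10} = 91315965023646363/409600000000 ≈ 2.229e+05.


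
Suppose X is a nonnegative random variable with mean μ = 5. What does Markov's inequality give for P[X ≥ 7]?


μ = E[X] = 5, a = 7.
Markov: P[X ≥ 7] ≤ μ/a = (5)/7 = 5/7.
Numerically: ≈ 0.714286.
(Since a = 7 > μ = 5.000000, the bound 5/7 is < 1 and informative.)

P[X ≥ 7] ≤ 5/7 ≈ 0.714286.


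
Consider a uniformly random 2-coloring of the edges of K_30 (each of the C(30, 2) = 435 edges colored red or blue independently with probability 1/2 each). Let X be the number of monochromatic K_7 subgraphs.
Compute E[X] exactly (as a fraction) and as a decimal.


Let X = Σ_S X_S over the C(30, 7) = 2035800 subsets S of size 7, where X_S = 1 if the K_7 on S is monochromatic.
For a fixed S, the K_7 on S has C(7, 2) = 21 edges. P[all 21 edges red] = (1/2)^21, and likewise for blue, so P[monochromatic] = 2·(1/2)^21 = 2^{1 − 21} = 1/1048576.
By linearity of expectation: E[X] = C(30, 7) · 2^{1 − 21} = 2035800 · 1/1048576 = 254475/131072.
Numerically: E[X] ≈ 1.94149.

E[X] = C(30,7)·2^(1−C(7,2)) = 254475/131072 ≈ 1.94149.


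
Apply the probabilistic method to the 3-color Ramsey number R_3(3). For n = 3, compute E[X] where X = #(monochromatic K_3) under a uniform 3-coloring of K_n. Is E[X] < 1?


E[X] = C(3, 3) · 3^{1 − 3} = 1 · 3^{−2} = 1/9.
As a reduced fraction: E[X] = 1/9 ≈ 0.1111.
Is E[X] < 1? YES.
Since E[X] < 1, there exists a 3-coloring of K_{3} with no monochromatic K_3; hence R_3(3) > 3.

E[X] = 1/9 ≈ 0.1111; E[X] < 1, so R_3(3) > 3.


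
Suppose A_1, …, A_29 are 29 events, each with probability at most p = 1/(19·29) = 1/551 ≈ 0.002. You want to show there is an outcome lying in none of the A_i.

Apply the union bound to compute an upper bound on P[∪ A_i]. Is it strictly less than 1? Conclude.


Union bound: P[∪_{i=1}^{29} A_i] ≤ Σ_i P[A_i] ≤ 29·p = 29·(1/551) = 1/19.
Numerically: 1/19 ≈ 0.053.
Is 1/19 < 1? YES.
Since P[∪ A_i] ≤ 1/19 < 1, the complement has P[∩ A_i^c] ≥ 1 − 1/19 = 18/19 > 0, so some outcome avoids every A_i.

29·p = 1/19 ≈ 0.053; existence CERTIFIED by the union bound.


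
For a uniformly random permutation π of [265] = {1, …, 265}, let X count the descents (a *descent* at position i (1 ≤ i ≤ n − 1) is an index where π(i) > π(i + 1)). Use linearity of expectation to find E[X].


Write X = Σ X_I over i = 1, …, 264, with X_I the indicator of one descent.
There are 264 indicators.
For each fixed i, the pair (π(i), π(i+1)) is a uniformly random ordered pair of distinct values from {1, …, 265}; by symmetry P[π(i) > π(i+1)] = 1/2.
By linearity: E[X] = 264 · (1/2) = (265 − 1) · (1/2) = 132 ≈ 132.000.

E[X] = 132 = 132.000.


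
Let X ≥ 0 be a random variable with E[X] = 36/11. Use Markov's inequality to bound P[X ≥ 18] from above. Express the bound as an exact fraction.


μ = E[X] = 36/11, a = 18.
Markov: P[X ≥ 18] ≤ μ/a = (36/11)/18 = 2/11.
Numerically: ≈ 0.182.
(Since a = 18 > μ = 3.273, the bound 2/11 is < 1 and informative.)

P[X ≥ 18] ≤ 2/11 ≈ 0.182.
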